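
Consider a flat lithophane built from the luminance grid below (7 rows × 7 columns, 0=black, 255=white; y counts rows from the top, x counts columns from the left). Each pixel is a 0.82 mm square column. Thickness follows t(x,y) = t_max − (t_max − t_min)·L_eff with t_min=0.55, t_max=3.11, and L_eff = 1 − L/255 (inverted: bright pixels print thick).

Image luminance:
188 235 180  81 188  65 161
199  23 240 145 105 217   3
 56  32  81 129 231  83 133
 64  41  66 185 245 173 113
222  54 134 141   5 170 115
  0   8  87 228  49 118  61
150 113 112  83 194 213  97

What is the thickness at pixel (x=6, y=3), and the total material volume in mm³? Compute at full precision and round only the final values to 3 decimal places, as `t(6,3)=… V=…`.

t(6,3)=1.684 V=58.731

span = t_max - t_min = 3.11 - 0.55 = 2.560
L(6,3) = 113, L_eff = 1 - 113/255 = 0.556863 (inverted)
t(6,3) = 3.11 - 2.560·0.556863 = 1.684
Σt over all 7·7 pixels = 2227321/25500 ≈ 87.3459216
V = pitch²·Σt = 0.82²·2227321/25500 = 58.731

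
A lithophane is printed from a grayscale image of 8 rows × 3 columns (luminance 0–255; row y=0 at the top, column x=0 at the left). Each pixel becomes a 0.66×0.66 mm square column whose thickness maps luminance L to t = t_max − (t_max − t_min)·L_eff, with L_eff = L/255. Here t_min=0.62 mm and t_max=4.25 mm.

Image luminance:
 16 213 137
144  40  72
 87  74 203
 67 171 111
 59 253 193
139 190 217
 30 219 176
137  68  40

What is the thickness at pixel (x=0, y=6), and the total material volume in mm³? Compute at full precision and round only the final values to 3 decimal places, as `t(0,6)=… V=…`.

span = t_max - t_min = 4.25 - 0.62 = 3.630
L(0,6) = 30, L_eff = 30/255 = 0.117647
t(0,6) = 4.25 - 3.630·0.117647 = 3.823
Σt over all 8·3 pixels = 124306/2125 ≈ 58.4969412
V = pitch²·Σt = 0.66²·124306/2125 = 25.481

t(0,6)=3.823 V=25.481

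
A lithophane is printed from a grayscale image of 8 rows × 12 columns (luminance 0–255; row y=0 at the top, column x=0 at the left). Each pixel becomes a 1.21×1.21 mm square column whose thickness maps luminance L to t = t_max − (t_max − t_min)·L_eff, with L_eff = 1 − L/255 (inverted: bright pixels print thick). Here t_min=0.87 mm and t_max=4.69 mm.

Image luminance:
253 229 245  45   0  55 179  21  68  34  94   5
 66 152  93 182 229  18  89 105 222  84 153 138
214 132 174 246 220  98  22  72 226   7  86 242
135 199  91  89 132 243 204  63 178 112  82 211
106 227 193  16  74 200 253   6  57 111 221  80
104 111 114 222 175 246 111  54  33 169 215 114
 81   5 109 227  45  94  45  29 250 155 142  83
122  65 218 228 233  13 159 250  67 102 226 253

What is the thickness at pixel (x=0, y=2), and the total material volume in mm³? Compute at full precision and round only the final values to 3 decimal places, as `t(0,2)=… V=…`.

span = t_max - t_min = 4.69 - 0.87 = 3.820
L(0,2) = 214, L_eff = 1 - 214/255 = 0.160784 (inverted)
t(0,2) = 4.69 - 3.820·0.160784 = 4.076
Σt over all 8·12 pixels = 348103/1275 ≈ 273.0219608
V = pitch²·Σt = 1.21²·348103/1275 = 399.731

t(0,2)=4.076 V=399.731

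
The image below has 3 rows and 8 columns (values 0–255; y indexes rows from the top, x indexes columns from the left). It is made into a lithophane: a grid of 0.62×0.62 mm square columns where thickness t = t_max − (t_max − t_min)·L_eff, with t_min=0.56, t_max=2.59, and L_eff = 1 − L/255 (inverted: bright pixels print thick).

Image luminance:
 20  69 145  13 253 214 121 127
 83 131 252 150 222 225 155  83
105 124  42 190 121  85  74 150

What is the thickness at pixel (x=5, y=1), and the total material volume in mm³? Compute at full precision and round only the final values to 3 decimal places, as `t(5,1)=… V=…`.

t(5,1)=2.351 V=14.818

span = t_max - t_min = 2.59 - 0.56 = 2.030
L(5,1) = 225, L_eff = 1 - 225/255 = 0.117647 (inverted)
t(5,1) = 2.59 - 2.030·0.117647 = 2.351
Σt over all 3·8 pixels = 491491/12750 ≈ 38.5483137
V = pitch²·Σt = 0.62²·491491/12750 = 14.818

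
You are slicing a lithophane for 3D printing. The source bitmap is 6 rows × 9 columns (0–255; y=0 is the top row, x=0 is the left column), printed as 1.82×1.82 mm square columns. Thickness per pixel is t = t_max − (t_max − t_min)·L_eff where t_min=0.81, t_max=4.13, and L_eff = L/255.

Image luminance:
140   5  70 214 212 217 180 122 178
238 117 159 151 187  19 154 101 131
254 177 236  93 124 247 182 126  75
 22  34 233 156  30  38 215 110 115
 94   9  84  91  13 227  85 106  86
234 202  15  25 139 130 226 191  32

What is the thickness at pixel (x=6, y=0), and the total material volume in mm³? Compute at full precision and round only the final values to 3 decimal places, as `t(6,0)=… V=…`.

span = t_max - t_min = 4.13 - 0.81 = 3.320
L(6,0) = 180, L_eff = 180/255 = 0.705882
t(6,0) = 4.13 - 3.320·0.705882 = 1.786
Σt over all 6·9 pixels = 1673039/12750 ≈ 131.2187451
V = pitch²·Σt = 1.82²·1673039/12750 = 434.649

t(6,0)=1.786 V=434.649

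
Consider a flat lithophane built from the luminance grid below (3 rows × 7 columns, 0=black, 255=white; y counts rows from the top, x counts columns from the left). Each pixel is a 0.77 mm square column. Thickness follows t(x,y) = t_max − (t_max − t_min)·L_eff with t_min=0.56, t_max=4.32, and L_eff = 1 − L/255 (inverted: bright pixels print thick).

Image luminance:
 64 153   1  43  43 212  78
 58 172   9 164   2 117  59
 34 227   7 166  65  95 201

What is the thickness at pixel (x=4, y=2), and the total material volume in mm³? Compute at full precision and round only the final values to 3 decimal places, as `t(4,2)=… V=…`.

t(4,2)=1.518 V=24.195

span = t_max - t_min = 4.32 - 0.56 = 3.760
L(4,2) = 65, L_eff = 1 - 65/255 = 0.745098 (inverted)
t(4,2) = 4.32 - 3.760·0.745098 = 1.518
Σt over all 3·7 pixels = 10406/255 ≈ 40.8078431
V = pitch²·Σt = 0.77²·10406/255 = 24.195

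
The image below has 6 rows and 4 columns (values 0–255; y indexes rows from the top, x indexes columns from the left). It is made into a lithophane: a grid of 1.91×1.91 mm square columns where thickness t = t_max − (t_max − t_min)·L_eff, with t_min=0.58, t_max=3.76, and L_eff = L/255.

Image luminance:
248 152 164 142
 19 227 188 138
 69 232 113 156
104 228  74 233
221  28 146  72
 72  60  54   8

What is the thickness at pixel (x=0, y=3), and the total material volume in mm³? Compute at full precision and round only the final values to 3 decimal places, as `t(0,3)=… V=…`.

span = t_max - t_min = 3.76 - 0.58 = 3.180
L(0,3) = 104, L_eff = 104/255 = 0.407843
t(0,3) = 3.76 - 3.180·0.407843 = 2.463
Σt over all 6·4 pixels = 108338/2125 ≈ 50.9825882
V = pitch²·Σt = 1.91²·108338/2125 = 185.990

t(0,3)=2.463 V=185.990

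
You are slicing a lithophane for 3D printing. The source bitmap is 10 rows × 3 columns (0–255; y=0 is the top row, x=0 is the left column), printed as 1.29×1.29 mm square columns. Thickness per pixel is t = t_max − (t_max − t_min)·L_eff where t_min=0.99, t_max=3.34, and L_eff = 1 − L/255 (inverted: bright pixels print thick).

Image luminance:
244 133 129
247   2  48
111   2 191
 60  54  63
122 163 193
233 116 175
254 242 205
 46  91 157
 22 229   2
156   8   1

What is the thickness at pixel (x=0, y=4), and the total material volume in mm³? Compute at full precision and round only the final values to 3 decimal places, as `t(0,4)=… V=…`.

span = t_max - t_min = 3.34 - 0.99 = 2.350
L(0,4) = 122, L_eff = 1 - 122/255 = 0.521569 (inverted)
t(0,4) = 3.34 - 2.350·0.521569 = 2.114
Σt over all 10·3 pixels = 108441/1700 ≈ 63.7888235
V = pitch²·Σt = 1.29²·108441/1700 = 106.151

t(0,4)=2.114 V=106.151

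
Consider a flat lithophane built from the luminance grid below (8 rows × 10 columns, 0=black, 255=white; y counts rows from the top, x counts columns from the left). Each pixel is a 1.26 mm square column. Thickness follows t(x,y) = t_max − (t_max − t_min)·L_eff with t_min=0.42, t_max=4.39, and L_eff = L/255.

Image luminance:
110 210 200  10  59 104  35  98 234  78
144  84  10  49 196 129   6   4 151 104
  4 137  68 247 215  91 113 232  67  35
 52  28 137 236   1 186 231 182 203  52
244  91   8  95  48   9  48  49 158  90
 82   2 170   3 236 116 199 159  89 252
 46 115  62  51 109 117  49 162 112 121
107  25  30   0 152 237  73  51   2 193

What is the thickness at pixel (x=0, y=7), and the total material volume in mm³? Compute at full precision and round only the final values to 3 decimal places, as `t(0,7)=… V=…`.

t(0,7)=2.724 V=347.621

span = t_max - t_min = 4.39 - 0.42 = 3.970
L(0,7) = 107, L_eff = 107/255 = 0.419608
t(0,7) = 4.39 - 3.970·0.419608 = 2.724
Σt over all 8·10 pixels = 2791741/12750 ≈ 218.9600784
V = pitch²·Σt = 1.26²·2791741/12750 = 347.621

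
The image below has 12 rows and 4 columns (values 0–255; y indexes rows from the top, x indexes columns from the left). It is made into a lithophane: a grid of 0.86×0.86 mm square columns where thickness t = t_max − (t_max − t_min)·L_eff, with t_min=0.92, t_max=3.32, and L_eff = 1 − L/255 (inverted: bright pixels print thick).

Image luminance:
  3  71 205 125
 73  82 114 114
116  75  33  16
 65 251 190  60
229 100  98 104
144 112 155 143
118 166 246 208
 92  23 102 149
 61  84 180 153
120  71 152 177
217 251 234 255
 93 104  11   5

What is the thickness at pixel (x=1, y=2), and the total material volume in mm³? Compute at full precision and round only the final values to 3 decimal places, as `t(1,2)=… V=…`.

span = t_max - t_min = 3.32 - 0.92 = 2.400
L(1,2) = 75, L_eff = 1 - 75/255 = 0.705882 (inverted)
t(1,2) = 3.32 - 2.400·0.705882 = 1.626
Σt over all 12·4 pixels = 100.16
V = pitch²·Σt = 0.86²·100.16 = 74.078

t(1,2)=1.626 V=74.078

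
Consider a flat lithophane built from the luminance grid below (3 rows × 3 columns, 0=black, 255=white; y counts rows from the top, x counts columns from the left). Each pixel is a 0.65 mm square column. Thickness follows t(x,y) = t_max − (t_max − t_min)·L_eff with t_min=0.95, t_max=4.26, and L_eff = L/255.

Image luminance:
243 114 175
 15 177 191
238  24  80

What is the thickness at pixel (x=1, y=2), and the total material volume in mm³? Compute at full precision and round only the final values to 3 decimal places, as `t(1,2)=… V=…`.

span = t_max - t_min = 4.26 - 0.95 = 3.310
L(1,2) = 24, L_eff = 24/255 = 0.094118
t(1,2) = 4.26 - 3.310·0.094118 = 3.948
Σt over all 3·3 pixels = 187201/8500 ≈ 22.0236471
V = pitch²·Σt = 0.65²·187201/8500 = 9.305

t(1,2)=3.948 V=9.305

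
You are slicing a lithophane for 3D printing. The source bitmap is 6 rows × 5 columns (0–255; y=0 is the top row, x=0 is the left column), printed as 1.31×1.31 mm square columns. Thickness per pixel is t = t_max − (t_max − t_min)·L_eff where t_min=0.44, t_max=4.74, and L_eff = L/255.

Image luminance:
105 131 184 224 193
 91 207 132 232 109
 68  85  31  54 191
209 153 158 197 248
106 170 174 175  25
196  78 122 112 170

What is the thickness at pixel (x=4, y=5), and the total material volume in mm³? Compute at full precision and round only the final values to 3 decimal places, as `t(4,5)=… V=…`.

t(4,5)=1.873 V=118.727

span = t_max - t_min = 4.74 - 0.44 = 4.300
L(4,5) = 170, L_eff = 170/255 = 0.666667
t(4,5) = 4.74 - 4.300·0.666667 = 1.873
Σt over all 6·5 pixels = 17642/255 ≈ 69.1843137
V = pitch²·Σt = 1.31²·17642/255 = 118.727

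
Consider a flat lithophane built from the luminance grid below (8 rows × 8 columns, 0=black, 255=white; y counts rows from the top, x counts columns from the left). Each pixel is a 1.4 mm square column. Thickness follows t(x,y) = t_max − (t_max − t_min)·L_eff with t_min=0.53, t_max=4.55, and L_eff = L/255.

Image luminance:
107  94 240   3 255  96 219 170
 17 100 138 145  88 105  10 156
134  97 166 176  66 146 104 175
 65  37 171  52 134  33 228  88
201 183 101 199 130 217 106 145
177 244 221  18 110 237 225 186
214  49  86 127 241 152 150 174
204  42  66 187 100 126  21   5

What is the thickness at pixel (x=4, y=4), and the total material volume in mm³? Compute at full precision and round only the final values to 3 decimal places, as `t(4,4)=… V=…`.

t(4,4)=2.501 V=309.379

span = t_max - t_min = 4.55 - 0.53 = 4.020
L(4,4) = 130, L_eff = 130/255 = 0.509804
t(4,4) = 4.55 - 4.020·0.509804 = 2.501
Σt over all 8·8 pixels = 670847/4250 ≈ 157.8463529
V = pitch²·Σt = 1.4²·670847/4250 = 309.379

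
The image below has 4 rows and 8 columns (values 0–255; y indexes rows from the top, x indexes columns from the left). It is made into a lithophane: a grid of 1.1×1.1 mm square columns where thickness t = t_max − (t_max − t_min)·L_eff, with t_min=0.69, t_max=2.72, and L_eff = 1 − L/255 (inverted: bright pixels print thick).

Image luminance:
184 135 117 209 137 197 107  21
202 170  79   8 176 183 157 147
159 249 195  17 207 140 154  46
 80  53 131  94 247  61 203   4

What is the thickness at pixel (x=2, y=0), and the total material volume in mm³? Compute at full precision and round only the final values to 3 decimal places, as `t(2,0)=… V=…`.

span = t_max - t_min = 2.72 - 0.69 = 2.030
L(2,0) = 117, L_eff = 1 - 117/255 = 0.541176 (inverted)
t(2,0) = 2.72 - 2.030·0.541176 = 1.621
Σt over all 4·8 pixels = 476549/8500 ≈ 56.0645882
V = pitch²·Σt = 1.1²·476549/8500 = 67.838

t(2,0)=1.621 V=67.838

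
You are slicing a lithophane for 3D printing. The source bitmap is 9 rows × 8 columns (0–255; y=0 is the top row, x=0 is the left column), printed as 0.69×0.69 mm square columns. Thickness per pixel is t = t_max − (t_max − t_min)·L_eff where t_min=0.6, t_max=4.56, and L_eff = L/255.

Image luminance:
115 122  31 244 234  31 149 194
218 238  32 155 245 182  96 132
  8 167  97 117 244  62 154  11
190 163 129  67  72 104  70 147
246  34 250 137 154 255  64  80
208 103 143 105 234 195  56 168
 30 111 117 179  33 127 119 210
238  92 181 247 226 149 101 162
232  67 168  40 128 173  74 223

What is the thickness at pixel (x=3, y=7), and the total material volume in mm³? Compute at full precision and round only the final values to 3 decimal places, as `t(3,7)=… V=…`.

t(3,7)=0.724 V=81.794

span = t_max - t_min = 4.56 - 0.6 = 3.960
L(3,7) = 247, L_eff = 247/255 = 0.968627
t(3,7) = 4.56 - 3.960·0.968627 = 0.724
Σt over all 9·8 pixels = 365073/2125 ≈ 171.7990588
V = pitch²·Σt = 0.69²·365073/2125 = 81.794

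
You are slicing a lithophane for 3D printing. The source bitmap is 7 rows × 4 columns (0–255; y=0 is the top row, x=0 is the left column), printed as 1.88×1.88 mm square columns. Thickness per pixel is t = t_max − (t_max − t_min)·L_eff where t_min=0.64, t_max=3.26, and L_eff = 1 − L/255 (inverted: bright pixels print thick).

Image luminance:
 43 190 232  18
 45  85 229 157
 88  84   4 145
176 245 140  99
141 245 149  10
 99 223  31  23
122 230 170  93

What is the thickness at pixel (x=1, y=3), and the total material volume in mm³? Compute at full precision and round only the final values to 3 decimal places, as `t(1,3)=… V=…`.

span = t_max - t_min = 3.26 - 0.64 = 2.620
L(1,3) = 245, L_eff = 1 - 245/255 = 0.039216 (inverted)
t(1,3) = 3.26 - 2.620·0.039216 = 3.157
Σt over all 7·4 pixels = 114846/2125 ≈ 54.0451765
V = pitch²·Σt = 1.88²·114846/2125 = 191.017

t(1,3)=3.157 V=191.017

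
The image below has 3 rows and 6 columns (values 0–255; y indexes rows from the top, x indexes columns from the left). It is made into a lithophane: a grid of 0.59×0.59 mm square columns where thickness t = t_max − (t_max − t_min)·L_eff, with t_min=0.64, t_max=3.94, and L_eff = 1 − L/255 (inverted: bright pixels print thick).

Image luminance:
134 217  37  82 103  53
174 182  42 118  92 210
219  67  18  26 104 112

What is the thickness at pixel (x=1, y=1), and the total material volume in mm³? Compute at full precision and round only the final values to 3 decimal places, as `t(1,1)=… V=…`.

span = t_max - t_min = 3.94 - 0.64 = 3.300
L(1,1) = 182, L_eff = 1 - 182/255 = 0.286275 (inverted)
t(1,1) = 3.94 - 3.300·0.286275 = 2.995
Σt over all 3·6 pixels = 15841/425 ≈ 37.2729412
V = pitch²·Σt = 0.59²·15841/425 = 12.975

t(1,1)=2.995 V=12.975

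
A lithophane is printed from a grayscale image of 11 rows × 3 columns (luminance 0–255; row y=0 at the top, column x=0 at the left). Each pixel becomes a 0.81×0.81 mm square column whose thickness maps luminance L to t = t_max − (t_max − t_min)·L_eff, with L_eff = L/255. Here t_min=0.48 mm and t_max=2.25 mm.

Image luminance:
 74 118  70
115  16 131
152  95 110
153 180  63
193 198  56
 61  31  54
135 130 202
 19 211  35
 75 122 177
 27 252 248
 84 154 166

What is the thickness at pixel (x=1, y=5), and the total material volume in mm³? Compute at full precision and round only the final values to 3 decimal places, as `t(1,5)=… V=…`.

span = t_max - t_min = 2.25 - 0.48 = 1.770
L(1,5) = 31, L_eff = 31/255 = 0.121569
t(1,5) = 2.25 - 1.770·0.121569 = 2.035
Σt over all 11·3 pixels = 100153/2125 ≈ 47.1308235
V = pitch²·Σt = 0.81²·100153/2125 = 30.923

t(1,5)=2.035 V=30.923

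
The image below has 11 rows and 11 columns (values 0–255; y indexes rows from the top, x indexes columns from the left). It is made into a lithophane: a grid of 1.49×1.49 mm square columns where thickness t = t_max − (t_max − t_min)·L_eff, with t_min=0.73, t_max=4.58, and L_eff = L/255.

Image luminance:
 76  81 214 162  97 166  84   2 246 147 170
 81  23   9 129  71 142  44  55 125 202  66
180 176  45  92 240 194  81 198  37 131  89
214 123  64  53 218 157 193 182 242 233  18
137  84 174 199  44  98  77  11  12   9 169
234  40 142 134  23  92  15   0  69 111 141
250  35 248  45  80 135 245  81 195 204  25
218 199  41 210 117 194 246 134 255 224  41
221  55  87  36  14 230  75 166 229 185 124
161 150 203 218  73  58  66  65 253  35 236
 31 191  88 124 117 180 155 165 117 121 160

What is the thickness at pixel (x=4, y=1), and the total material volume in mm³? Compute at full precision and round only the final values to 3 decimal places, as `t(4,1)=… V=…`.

span = t_max - t_min = 4.58 - 0.73 = 3.850
L(4,1) = 71, L_eff = 71/255 = 0.278431
t(4,1) = 4.58 - 3.850·0.278431 = 3.508
Σt over all 11·11 pixels = 136851/425 ≈ 322.0023529
V = pitch²·Σt = 1.49²·136851/425 = 714.877

t(4,1)=3.508 V=714.877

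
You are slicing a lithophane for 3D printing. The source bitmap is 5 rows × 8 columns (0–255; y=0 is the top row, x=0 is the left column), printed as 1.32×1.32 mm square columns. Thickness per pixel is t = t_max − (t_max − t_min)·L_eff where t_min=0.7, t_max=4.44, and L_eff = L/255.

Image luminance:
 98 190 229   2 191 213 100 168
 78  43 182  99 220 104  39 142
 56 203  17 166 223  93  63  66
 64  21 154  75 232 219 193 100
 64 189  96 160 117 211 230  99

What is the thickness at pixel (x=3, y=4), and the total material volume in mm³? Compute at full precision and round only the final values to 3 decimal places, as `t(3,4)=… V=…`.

span = t_max - t_min = 4.44 - 0.7 = 3.740
L(3,4) = 160, L_eff = 160/255 = 0.627451
t(3,4) = 4.44 - 3.740·0.627451 = 2.093
Σt over all 5·8 pixels = 75901/750 ≈ 101.2013333
V = pitch²·Σt = 1.32²·75901/750 = 176.333

t(3,4)=2.093 V=176.333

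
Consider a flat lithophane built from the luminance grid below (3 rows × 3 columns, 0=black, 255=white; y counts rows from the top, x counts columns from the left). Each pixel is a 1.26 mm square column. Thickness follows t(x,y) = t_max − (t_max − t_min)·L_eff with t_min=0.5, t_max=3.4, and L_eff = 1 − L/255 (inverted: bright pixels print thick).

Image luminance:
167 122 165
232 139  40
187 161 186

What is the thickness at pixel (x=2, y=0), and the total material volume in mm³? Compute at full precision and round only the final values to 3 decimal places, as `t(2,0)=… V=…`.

span = t_max - t_min = 3.4 - 0.5 = 2.900
L(2,0) = 165, L_eff = 1 - 165/255 = 0.352941 (inverted)
t(2,0) = 3.4 - 2.900·0.352941 = 2.376
Σt over all 3·3 pixels = 26023/1275 ≈ 20.4101961
V = pitch²·Σt = 1.26²·26023/1275 = 32.403

t(2,0)=2.376 V=32.403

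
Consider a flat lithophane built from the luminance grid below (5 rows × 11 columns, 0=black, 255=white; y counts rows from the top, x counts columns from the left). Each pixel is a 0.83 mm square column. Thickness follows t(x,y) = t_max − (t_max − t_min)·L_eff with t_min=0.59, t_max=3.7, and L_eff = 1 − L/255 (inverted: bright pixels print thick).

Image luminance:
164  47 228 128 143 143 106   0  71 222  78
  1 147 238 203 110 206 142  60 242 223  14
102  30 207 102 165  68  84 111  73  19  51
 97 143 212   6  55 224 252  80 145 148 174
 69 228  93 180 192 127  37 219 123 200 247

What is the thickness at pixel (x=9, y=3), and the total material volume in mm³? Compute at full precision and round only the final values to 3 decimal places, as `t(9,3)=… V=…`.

t(9,3)=2.395 V=82.672

span = t_max - t_min = 3.7 - 0.59 = 3.110
L(9,3) = 148, L_eff = 1 - 148/255 = 0.419608 (inverted)
t(9,3) = 3.7 - 3.110·0.419608 = 2.395
Σt over all 5·11 pixels = 255012/2125 ≈ 120.0056471
V = pitch²·Σt = 0.83²·255012/2125 = 82.672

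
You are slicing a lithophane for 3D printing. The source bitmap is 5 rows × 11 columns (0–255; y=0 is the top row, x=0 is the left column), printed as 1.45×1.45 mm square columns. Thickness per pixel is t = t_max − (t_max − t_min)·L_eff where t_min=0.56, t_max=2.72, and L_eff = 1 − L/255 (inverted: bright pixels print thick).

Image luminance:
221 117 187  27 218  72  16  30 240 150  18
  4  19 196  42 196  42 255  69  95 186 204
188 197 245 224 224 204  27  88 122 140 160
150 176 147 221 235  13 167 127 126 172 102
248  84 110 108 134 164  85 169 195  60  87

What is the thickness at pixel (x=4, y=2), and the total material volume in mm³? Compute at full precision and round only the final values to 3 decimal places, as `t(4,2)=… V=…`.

t(4,2)=2.457 V=198.381

span = t_max - t_min = 2.72 - 0.56 = 2.160
L(4,2) = 224, L_eff = 1 - 224/255 = 0.121569 (inverted)
t(4,2) = 2.72 - 2.160·0.121569 = 2.457
Σt over all 5·11 pixels = 200504/2125 ≈ 94.3548235
V = pitch²·Σt = 1.45²·200504/2125 = 198.381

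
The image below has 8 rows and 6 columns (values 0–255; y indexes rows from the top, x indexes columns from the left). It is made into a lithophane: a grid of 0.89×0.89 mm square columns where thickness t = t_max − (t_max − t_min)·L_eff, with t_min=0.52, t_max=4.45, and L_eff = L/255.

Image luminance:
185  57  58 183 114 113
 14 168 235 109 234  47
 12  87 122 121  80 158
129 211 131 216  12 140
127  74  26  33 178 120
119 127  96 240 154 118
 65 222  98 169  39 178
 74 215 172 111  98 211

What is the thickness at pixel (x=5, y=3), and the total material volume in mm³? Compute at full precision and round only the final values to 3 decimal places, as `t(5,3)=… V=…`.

span = t_max - t_min = 4.45 - 0.52 = 3.930
L(5,3) = 140, L_eff = 140/255 = 0.549020
t(5,3) = 4.45 - 3.930·0.549020 = 2.292
Σt over all 8·6 pixels = 10296/85 ≈ 121.1294118
V = pitch²·Σt = 0.89²·10296/85 = 95.947

t(5,3)=2.292 V=95.947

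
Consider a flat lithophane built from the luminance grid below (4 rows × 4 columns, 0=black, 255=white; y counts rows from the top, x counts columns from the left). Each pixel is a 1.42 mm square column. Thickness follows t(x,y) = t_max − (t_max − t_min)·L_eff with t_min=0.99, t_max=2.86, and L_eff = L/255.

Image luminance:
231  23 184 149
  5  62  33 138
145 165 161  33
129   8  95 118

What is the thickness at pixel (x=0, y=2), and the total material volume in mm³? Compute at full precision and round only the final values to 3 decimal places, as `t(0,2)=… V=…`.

t(0,2)=1.797 V=67.443

span = t_max - t_min = 2.86 - 0.99 = 1.870
L(0,2) = 145, L_eff = 145/255 = 0.568627
t(0,2) = 2.86 - 1.870·0.568627 = 1.797
Σt over all 4·4 pixels = 50171/1500 ≈ 33.4473333
V = pitch²·Σt = 1.42²·50171/1500 = 67.443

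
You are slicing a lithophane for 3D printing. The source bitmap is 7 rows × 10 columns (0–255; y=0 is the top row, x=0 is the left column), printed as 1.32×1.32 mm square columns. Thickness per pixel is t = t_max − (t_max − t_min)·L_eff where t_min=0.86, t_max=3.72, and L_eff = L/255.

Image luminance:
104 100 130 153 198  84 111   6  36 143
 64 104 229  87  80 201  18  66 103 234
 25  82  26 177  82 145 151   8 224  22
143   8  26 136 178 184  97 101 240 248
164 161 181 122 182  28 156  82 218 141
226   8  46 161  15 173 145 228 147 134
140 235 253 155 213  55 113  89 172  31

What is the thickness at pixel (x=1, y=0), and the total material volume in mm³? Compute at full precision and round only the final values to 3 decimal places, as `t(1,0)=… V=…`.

span = t_max - t_min = 3.72 - 0.86 = 2.860
L(1,0) = 100, L_eff = 100/255 = 0.392157
t(1,0) = 3.72 - 2.860·0.392157 = 2.598
Σt over all 7·10 pixels = 1035998/6375 ≈ 162.5094902
V = pitch²·Σt = 1.32²·1035998/6375 = 283.157

t(1,0)=2.598 V=283.157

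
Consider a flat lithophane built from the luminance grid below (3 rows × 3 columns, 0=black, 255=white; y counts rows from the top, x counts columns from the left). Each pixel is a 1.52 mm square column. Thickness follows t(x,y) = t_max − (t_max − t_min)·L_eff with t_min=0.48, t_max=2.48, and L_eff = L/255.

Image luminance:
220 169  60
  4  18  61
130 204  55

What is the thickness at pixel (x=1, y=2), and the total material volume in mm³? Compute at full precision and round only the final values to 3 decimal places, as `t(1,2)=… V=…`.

span = t_max - t_min = 2.48 - 0.48 = 2.000
L(1,2) = 204, L_eff = 204/255 = 0.800000
t(1,2) = 2.48 - 2.000·0.800000 = 0.880
Σt over all 3·3 pixels = 6416/425 ≈ 15.0964706
V = pitch²·Σt = 1.52²·6416/425 = 34.879

t(1,2)=0.880 V=34.879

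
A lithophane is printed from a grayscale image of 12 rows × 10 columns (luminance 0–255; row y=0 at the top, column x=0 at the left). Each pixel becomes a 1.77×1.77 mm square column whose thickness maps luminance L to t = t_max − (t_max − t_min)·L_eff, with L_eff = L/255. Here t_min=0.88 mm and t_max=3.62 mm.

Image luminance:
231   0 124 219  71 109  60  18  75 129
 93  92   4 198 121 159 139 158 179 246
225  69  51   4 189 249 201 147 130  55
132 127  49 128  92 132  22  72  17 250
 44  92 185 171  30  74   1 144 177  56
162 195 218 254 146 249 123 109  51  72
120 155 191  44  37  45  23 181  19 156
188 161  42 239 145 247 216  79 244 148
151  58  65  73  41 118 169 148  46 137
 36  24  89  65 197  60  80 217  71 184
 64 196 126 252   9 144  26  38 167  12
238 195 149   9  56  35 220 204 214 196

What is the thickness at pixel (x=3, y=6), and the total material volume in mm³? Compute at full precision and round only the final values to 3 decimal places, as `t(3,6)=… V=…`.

t(3,6)=3.147 V=870.188

span = t_max - t_min = 3.62 - 0.88 = 2.740
L(3,6) = 44, L_eff = 44/255 = 0.172549
t(3,6) = 3.62 - 2.740·0.172549 = 3.147
Σt over all 12·10 pixels = 1770707/6375 ≈ 277.7579608
V = pitch²·Σt = 1.77²·1770707/6375 = 870.188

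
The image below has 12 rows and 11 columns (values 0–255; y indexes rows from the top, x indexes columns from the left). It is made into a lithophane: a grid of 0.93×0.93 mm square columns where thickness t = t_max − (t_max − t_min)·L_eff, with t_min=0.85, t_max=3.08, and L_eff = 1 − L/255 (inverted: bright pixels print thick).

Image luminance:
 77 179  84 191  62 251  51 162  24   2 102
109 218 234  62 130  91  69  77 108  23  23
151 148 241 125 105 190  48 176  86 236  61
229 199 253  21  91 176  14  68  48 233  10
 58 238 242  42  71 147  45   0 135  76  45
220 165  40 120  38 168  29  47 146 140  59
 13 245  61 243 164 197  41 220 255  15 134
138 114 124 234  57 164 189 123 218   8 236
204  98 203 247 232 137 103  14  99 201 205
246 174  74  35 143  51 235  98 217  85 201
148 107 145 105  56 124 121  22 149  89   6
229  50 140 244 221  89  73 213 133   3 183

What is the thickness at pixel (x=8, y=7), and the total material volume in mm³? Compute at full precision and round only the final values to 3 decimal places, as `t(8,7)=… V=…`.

t(8,7)=2.756 V=223.007

span = t_max - t_min = 3.08 - 0.85 = 2.230
L(8,7) = 218, L_eff = 1 - 218/255 = 0.145098 (inverted)
t(8,7) = 3.08 - 2.230·0.145098 = 2.756
Σt over all 12·11 pixels = 3287471/12750 ≈ 257.8408627
V = pitch²·Σt = 0.93²·3287471/12750 = 223.007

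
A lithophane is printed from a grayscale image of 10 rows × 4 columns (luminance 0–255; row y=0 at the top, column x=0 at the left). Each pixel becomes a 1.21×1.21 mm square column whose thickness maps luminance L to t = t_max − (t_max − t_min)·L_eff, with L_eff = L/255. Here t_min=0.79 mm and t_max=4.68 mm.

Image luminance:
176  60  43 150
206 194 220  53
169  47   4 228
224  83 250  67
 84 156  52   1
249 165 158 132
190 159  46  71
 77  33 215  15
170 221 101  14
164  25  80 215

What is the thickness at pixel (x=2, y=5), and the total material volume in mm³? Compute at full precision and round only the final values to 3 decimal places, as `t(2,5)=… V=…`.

t(2,5)=2.270 V=163.143

span = t_max - t_min = 4.68 - 0.79 = 3.890
L(2,5) = 158, L_eff = 158/255 = 0.619608
t(2,5) = 4.68 - 3.890·0.619608 = 2.270
Σt over all 10·4 pixels = 2841437/25500 ≈ 111.4289020
V = pitch²·Σt = 1.21²·2841437/25500 = 163.143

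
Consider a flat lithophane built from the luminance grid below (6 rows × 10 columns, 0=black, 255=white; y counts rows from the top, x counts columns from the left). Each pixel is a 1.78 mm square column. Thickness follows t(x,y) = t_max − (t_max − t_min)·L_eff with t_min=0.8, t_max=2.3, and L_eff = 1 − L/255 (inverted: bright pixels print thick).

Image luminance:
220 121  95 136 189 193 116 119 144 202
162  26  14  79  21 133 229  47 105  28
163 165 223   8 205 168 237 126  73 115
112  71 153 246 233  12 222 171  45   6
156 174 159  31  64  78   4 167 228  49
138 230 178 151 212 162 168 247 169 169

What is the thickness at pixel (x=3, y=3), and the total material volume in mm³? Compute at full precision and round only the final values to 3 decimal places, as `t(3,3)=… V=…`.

span = t_max - t_min = 2.3 - 0.8 = 1.500
L(3,3) = 246, L_eff = 1 - 246/255 = 0.035294 (inverted)
t(3,3) = 2.3 - 1.500·0.035294 = 2.247
Σt over all 6·10 pixels = 16227/170 ≈ 95.4529412
V = pitch²·Σt = 1.78²·16227/170 = 302.433

t(3,3)=2.247 V=302.433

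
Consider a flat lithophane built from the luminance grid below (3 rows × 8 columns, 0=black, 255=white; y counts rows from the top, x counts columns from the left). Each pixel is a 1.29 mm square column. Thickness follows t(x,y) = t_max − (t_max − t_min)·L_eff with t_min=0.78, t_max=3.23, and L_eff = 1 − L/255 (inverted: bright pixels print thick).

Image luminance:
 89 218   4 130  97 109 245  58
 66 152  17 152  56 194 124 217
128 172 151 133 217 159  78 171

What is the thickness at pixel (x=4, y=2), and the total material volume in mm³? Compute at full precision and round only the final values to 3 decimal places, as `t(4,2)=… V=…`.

span = t_max - t_min = 3.23 - 0.78 = 2.450
L(4,2) = 217, L_eff = 1 - 217/255 = 0.149020 (inverted)
t(4,2) = 3.23 - 2.450·0.149020 = 2.865
Σt over all 3·8 pixels = 49837/1020 ≈ 48.8598039
V = pitch²·Σt = 1.29²·49837/1020 = 81.308

t(4,2)=2.865 V=81.308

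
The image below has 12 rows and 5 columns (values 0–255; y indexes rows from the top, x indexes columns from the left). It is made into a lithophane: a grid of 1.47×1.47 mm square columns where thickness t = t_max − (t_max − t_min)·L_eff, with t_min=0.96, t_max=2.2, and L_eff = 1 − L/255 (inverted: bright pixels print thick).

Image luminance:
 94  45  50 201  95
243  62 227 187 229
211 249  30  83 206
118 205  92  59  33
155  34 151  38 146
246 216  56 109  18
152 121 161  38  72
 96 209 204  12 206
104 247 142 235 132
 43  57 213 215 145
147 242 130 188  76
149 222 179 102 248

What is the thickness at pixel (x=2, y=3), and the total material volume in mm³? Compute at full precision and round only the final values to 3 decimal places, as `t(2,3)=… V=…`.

t(2,3)=1.407 V=212.472

span = t_max - t_min = 2.2 - 0.96 = 1.240
L(2,3) = 92, L_eff = 1 - 92/255 = 0.639216 (inverted)
t(2,3) = 2.2 - 1.240·0.639216 = 1.407
Σt over all 12·5 pixels = 25073/255 ≈ 98.3254902
V = pitch²·Σt = 1.47²·25073/255 = 212.472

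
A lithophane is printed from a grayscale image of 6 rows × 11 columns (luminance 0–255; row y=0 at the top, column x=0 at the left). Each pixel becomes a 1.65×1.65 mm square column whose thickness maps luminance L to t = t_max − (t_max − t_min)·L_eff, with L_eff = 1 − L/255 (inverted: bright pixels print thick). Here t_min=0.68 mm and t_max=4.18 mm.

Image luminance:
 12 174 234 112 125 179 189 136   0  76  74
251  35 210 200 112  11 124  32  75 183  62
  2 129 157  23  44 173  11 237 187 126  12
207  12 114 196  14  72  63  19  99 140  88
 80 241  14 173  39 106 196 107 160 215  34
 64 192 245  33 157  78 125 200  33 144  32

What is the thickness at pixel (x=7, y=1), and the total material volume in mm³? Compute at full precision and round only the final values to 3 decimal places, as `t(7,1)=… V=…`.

t(7,1)=1.119 V=398.669

span = t_max - t_min = 4.18 - 0.68 = 3.500
L(7,1) = 32, L_eff = 1 - 32/255 = 0.874510 (inverted)
t(7,1) = 4.18 - 3.500·0.874510 = 1.119
Σt over all 6·11 pixels = 373409/2550 ≈ 146.4349020
V = pitch²·Σt = 1.65²·373409/2550 = 398.669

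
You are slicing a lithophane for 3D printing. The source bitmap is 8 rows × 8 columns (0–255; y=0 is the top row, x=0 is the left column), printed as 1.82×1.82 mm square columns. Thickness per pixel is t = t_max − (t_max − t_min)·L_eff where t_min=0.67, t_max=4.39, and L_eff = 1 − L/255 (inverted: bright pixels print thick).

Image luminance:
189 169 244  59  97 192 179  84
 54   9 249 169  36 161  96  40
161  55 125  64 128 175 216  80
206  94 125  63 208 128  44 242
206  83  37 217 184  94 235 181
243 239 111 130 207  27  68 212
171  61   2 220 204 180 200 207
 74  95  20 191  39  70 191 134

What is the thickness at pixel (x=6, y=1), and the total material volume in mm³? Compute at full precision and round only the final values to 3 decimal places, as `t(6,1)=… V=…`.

t(6,1)=2.070 V=561.181

span = t_max - t_min = 4.39 - 0.67 = 3.720
L(6,1) = 96, L_eff = 1 - 96/255 = 0.623529 (inverted)
t(6,1) = 4.39 - 3.720·0.623529 = 2.070
Σt over all 8·8 pixels = 360014/2125 ≈ 169.4183529
V = pitch²·Σt = 1.82²·360014/2125 = 561.181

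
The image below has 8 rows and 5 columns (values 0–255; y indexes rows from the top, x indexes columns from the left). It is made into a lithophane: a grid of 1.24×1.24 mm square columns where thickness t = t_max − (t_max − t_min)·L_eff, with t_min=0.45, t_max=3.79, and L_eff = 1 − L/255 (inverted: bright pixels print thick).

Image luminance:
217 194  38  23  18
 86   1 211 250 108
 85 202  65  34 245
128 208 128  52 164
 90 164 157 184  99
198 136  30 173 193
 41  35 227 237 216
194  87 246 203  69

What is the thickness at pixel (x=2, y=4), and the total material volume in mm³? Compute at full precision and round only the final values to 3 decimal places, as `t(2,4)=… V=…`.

span = t_max - t_min = 3.79 - 0.45 = 3.340
L(2,4) = 157, L_eff = 1 - 157/255 = 0.384314 (inverted)
t(2,4) = 3.79 - 3.340·0.384314 = 2.506
Σt over all 8·5 pixels = 189552/2125 ≈ 89.2009412
V = pitch²·Σt = 1.24²·189552/2125 = 137.155

t(2,4)=2.506 V=137.155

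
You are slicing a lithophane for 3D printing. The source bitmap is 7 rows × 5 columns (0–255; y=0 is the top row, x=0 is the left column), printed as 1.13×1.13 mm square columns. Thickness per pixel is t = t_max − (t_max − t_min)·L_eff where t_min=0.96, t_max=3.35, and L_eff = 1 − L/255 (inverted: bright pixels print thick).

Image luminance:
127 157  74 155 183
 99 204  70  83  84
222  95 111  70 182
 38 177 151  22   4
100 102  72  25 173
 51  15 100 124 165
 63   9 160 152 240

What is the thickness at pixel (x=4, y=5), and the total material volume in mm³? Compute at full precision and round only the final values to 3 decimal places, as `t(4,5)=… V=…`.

t(4,5)=2.506 V=89.088

span = t_max - t_min = 3.35 - 0.96 = 2.390
L(4,5) = 165, L_eff = 1 - 165/255 = 0.352941 (inverted)
t(4,5) = 3.35 - 2.390·0.352941 = 2.506
Σt over all 7·5 pixels = 104653/1500 ≈ 69.7686667
V = pitch²·Σt = 1.13²·104653/1500 = 89.088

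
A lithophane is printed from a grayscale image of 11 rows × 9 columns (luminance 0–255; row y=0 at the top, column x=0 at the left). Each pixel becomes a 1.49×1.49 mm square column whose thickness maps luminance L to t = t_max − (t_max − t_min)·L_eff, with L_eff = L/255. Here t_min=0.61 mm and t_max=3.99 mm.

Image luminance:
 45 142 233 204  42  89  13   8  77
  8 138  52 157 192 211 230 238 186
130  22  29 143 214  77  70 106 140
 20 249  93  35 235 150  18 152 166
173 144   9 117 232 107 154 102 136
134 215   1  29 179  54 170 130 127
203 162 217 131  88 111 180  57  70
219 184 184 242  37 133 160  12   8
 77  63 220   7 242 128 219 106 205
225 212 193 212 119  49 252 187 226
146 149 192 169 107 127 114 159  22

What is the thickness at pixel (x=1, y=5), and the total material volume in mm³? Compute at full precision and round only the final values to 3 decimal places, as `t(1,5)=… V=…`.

span = t_max - t_min = 3.99 - 0.61 = 3.380
L(1,5) = 215, L_eff = 215/255 = 0.843137
t(1,5) = 3.99 - 3.380·0.843137 = 1.140
Σt over all 11·9 pixels = 5661179/25500 ≈ 222.0070196
V = pitch²·Σt = 1.49²·5661179/25500 = 492.878

t(1,5)=1.140 V=492.878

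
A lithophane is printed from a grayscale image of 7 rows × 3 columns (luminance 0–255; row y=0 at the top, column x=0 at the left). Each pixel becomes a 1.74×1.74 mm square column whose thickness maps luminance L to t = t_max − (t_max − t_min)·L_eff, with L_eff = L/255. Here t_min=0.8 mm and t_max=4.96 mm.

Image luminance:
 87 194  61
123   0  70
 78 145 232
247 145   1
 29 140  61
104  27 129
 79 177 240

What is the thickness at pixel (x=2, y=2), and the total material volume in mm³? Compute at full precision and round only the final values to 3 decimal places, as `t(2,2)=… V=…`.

span = t_max - t_min = 4.96 - 0.8 = 4.160
L(2,2) = 232, L_eff = 232/255 = 0.909804
t(2,2) = 4.96 - 4.160·0.909804 = 1.175
Σt over all 7·3 pixels = 417644/6375 ≈ 65.5127843
V = pitch²·Σt = 1.74²·417644/6375 = 198.347

t(2,2)=1.175 V=198.347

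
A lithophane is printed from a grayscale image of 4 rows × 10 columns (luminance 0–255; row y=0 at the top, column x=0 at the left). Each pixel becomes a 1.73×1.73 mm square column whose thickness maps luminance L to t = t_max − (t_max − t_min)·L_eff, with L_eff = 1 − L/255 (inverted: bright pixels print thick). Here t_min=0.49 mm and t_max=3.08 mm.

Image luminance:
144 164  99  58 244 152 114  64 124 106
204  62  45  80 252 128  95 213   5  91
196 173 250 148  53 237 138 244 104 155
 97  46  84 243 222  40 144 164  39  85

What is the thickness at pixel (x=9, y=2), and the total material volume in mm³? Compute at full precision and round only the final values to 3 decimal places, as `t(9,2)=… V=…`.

t(9,2)=2.064 V=219.955

span = t_max - t_min = 3.08 - 0.49 = 2.590
L(9,2) = 155, L_eff = 1 - 155/255 = 0.392157 (inverted)
t(9,2) = 3.08 - 2.590·0.392157 = 2.064
Σt over all 4·10 pixels = 937027/12750 ≈ 73.4923137
V = pitch²·Σt = 1.73²·937027/12750 = 219.955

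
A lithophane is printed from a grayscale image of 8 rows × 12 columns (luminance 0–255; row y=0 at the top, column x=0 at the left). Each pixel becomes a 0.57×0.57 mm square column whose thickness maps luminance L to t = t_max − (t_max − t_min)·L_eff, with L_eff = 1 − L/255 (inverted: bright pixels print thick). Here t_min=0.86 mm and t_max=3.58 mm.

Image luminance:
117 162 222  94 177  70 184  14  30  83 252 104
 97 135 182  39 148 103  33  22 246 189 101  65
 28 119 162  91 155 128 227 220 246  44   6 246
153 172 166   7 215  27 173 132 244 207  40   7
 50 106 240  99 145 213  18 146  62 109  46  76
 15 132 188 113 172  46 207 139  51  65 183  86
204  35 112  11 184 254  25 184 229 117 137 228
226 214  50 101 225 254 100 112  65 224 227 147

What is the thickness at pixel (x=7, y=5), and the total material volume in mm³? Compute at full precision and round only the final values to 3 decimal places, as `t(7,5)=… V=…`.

t(7,5)=2.343 V=69.991

span = t_max - t_min = 3.58 - 0.86 = 2.720
L(7,5) = 139, L_eff = 1 - 139/255 = 0.454902 (inverted)
t(7,5) = 3.58 - 2.720·0.454902 = 2.343
Σt over all 8·12 pixels = 215.424
V = pitch²·Σt = 0.57²·215.424 = 69.991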